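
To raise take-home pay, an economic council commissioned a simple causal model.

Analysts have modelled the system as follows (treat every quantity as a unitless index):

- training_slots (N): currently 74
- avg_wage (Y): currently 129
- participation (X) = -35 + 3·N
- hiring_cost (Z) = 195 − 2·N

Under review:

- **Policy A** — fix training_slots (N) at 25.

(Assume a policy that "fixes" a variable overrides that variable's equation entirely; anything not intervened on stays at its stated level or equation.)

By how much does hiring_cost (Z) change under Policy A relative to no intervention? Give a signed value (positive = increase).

98

Baseline:
  N = 74
  Z = 195 − 2·74 = 47
Policy A (N := 25):
  N = 25
  Z = 195 − 2·25 = 145
Change in Z: 145 − 47 = 98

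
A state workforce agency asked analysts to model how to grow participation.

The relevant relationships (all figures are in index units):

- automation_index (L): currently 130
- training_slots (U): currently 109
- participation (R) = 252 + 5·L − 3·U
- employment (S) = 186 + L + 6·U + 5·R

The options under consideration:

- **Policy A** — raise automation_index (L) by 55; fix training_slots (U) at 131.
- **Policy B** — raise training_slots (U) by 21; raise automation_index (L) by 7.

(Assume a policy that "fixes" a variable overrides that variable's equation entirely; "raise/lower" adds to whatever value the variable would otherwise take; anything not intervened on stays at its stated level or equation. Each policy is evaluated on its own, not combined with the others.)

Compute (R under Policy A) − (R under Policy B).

237

Policy A (L + 55, U := 131):
  L = 130 + 55 = 185
  U = 131
  R = 252 + 5·185 − 3·131 = 784
Policy B (U + 21, L + 7):
  L = 130 + 7 = 137
  U = 109 + 21 = 130
  R = 252 + 5·137 − 3·130 = 547
R: 784 − 547 = 237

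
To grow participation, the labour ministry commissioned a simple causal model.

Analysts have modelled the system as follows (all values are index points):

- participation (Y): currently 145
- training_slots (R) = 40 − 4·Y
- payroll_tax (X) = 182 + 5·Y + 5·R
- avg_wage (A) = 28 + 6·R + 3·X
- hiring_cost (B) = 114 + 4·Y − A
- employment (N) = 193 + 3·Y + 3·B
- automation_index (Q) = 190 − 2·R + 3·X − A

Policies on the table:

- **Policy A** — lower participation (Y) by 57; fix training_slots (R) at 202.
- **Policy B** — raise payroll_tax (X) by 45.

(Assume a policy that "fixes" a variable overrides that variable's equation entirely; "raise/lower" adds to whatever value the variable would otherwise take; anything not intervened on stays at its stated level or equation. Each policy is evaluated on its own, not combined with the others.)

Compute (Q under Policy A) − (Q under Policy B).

Policy A (Y − 57, R := 202):
  Y = 145 − 57 = 88
  R = 202
  X = 182 + 5·88 + 5·202 = 1632
  A = 28 + 6·202 + 3·1632 = 6136
  Q = 190 − 2·202 + 3·1632 − 6136 = -1454
Policy B (X + 45):
  Y = 145
  R = 40 − 4·145 = -540
  X = 182 + 5·145 + 5·(-540) (+45 from intervention) = -1748
  A = 28 + 6·(-540) + 3·(-1748) = -8456
  Q = 190 − 2·(-540) + 3·(-1748) − (-8456) = 4482
Q: -1454 − 4482 = -5936

-5936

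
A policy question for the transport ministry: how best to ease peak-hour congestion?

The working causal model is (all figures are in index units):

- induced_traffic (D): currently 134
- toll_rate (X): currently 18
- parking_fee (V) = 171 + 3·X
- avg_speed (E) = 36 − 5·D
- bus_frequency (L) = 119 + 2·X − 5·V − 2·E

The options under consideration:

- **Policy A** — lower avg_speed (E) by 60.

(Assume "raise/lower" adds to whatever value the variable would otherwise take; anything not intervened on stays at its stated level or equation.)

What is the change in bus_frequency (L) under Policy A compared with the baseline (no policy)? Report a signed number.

120

Baseline:
  D = 134
  X = 18
  V = 171 + 3·18 = 225
  E = 36 − 5·134 = -634
  L = 119 + 2·18 − 5·225 − 2·(-634) = 298
Policy A (E − 60):
  D = 134
  X = 18
  V = 171 + 3·18 = 225
  E = 36 − 5·134 (−60 from intervention) = -694
  L = 119 + 2·18 − 5·225 − 2·(-694) = 418
Change in L: 418 − 298 = 120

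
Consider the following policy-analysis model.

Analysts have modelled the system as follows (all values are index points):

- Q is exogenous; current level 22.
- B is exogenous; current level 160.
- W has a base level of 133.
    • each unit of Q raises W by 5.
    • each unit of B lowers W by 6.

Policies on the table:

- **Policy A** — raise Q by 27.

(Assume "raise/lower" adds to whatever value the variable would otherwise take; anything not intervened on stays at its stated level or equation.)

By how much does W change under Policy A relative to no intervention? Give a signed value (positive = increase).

135

Baseline:
  Q = 22
  B = 160
  W = 133 + 5·22 − 6·160 = -717
Policy A (Q + 27):
  Q = 22 + 27 = 49
  B = 160
  W = 133 + 5·49 − 6·160 = -582
Change in W: -582 − (-717) = 135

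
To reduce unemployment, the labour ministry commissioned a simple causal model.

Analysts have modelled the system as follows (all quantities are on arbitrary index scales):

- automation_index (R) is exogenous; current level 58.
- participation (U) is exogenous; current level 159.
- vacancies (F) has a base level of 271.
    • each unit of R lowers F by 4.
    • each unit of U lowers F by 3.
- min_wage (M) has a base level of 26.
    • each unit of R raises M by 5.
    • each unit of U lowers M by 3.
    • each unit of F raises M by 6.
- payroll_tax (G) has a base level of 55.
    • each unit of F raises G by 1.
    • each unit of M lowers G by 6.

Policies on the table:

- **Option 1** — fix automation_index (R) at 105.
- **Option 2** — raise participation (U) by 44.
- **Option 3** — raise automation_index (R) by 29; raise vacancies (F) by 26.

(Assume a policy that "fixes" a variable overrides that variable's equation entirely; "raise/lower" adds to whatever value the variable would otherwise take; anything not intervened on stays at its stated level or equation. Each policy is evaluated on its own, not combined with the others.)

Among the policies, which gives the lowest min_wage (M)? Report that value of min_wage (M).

-3713

Option 1 (R := 105):
  R = 105
  U = 159
  F = 271 − 4·105 − 3·159 = -626
  M = 26 + 5·105 − 3·159 + 6·(-626) = -3682
Option 2 (U + 44):
  R = 58
  U = 159 + 44 = 203
  F = 271 − 4·58 − 3·203 = -570
  M = 26 + 5·58 − 3·203 + 6·(-570) = -3713
Option 3 (R + 29, F + 26):
  R = 58 + 29 = 87
  U = 159
  F = 271 − 4·87 − 3·159 (+26 from intervention) = -528
  M = 26 + 5·87 − 3·159 + 6·(-528) = -3184
Comparing — Option 1: M=-3682, Option 2: M=-3713, Option 3: M=-3184. Lowest is -3713 (Option 2).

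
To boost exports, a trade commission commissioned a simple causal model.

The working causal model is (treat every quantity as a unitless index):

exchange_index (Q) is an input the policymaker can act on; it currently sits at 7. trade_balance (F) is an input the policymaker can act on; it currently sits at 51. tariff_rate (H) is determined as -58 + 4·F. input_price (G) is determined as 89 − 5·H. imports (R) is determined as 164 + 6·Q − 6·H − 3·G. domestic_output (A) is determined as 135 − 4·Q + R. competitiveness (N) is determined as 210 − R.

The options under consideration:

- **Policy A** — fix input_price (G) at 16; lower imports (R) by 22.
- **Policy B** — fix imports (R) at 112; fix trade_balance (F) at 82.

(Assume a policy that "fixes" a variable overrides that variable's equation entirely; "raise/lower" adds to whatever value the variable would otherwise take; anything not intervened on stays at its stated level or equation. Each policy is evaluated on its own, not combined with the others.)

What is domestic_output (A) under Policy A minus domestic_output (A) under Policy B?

Policy A (G := 16, R − 22):
  Q = 7
  F = 51
  H = -58 + 4·51 = 146
  G = 16
  R = 164 + 6·7 − 6·146 − 3·16 (−22 from intervention) = -740
  A = 135 − 4·7 + (-740) = -633
Policy B (R := 112, F := 82):
  Q = 7
  F = 82
  H = -58 + 4·82 = 270
  G = 89 − 5·270 = -1261
  R = 112
  A = 135 − 4·7 + 112 = 219
A: -633 − 219 = -852

-852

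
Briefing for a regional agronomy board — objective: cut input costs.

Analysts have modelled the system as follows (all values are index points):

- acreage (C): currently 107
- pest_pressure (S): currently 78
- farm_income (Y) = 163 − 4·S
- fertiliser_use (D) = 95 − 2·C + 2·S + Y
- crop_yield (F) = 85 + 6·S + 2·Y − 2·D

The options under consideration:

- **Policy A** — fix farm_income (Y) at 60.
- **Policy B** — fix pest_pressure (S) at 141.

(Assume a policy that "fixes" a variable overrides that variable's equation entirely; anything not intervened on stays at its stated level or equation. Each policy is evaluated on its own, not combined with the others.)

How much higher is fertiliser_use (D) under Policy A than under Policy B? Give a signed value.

Policy A (Y := 60):
  C = 107
  S = 78
  Y = 60
  D = 95 − 2·107 + 2·78 + 60 = 97
Policy B (S := 141):
  C = 107
  S = 141
  Y = 163 − 4·141 = -401
  D = 95 − 2·107 + 2·141 + (-401) = -238
D: 97 − (-238) = 335

335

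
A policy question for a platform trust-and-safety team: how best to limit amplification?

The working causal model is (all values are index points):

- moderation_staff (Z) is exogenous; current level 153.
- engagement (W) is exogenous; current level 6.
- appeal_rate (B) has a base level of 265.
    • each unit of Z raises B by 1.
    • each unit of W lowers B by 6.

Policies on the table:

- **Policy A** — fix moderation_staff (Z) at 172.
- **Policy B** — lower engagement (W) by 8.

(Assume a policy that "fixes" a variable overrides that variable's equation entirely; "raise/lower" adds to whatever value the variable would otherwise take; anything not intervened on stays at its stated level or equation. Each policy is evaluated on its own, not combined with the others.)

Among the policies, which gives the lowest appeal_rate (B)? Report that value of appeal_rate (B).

401

Policy A (Z := 172):
  Z = 172
  W = 6
  B = 265 + 172 − 6·6 = 401
Policy B (W − 8):
  Z = 153
  W = 6 − 8 = -2
  B = 265 + 153 − 6·(-2) = 430
Comparing — Policy A: B=401, Policy B: B=430. Lowest is 401 (Policy A).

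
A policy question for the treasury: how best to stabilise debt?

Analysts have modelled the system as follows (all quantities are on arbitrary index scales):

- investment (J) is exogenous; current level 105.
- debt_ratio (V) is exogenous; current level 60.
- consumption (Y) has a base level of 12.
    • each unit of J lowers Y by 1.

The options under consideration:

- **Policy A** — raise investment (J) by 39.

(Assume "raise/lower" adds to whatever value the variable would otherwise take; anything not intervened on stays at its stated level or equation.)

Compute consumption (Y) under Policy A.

-132

Policy A (J + 39):
  J = 105 + 39 = 144
  Y = 12 − 144 = -132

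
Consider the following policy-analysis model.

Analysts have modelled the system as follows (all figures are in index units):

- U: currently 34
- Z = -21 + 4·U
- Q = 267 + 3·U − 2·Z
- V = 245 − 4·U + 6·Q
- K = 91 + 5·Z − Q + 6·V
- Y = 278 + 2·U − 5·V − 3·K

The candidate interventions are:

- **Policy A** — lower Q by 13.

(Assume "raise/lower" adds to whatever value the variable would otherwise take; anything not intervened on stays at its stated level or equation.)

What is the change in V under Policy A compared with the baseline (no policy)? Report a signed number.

-78

Baseline:
  U = 34
  Z = -21 + 4·34 = 115
  Q = 267 + 3·34 − 2·115 = 139
  V = 245 − 4·34 + 6·139 = 943
Policy A (Q − 13):
  U = 34
  Z = -21 + 4·34 = 115
  Q = 267 + 3·34 − 2·115 (−13 from intervention) = 126
  V = 245 − 4·34 + 6·126 = 865
Change in V: 865 − 943 = -78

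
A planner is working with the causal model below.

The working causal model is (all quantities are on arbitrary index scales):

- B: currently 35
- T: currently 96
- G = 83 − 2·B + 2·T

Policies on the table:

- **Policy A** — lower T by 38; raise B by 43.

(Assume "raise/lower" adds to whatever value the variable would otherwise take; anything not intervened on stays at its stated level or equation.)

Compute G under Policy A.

Policy A (T − 38, B + 43):
  B = 35 + 43 = 78
  T = 96 − 38 = 58
  G = 83 − 2·78 + 2·58 = 43

43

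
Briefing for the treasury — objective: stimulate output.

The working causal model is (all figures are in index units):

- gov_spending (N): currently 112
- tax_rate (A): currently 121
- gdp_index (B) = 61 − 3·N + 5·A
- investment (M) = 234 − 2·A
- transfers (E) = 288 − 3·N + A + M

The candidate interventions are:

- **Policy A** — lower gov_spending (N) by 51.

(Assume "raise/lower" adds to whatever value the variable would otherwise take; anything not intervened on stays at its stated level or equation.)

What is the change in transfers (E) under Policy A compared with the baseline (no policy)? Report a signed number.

Baseline:
  N = 112
  A = 121
  M = 234 − 2·121 = -8
  E = 288 − 3·112 + 121 + (-8) = 65
Policy A (N − 51):
  N = 112 − 51 = 61
  A = 121
  M = 234 − 2·121 = -8
  E = 288 − 3·61 + 121 + (-8) = 218
Change in E: 218 − 65 = 153

153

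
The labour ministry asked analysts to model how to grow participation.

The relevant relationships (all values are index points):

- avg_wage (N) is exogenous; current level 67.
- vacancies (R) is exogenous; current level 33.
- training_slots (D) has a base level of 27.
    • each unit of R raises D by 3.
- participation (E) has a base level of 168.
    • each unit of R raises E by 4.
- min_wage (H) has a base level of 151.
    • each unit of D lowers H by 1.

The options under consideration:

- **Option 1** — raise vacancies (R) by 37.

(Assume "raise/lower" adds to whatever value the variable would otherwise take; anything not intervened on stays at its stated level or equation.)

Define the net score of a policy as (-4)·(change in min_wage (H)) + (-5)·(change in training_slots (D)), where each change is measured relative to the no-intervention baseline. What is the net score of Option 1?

Baseline:
  R = 33
  D = 27 + 3·33 = 126
  H = 151 − 126 = 25
Option 1 (R + 37):
  R = 33 + 37 = 70
  D = 27 + 3·70 = 237
  H = 151 − 237 = -86
ΔH = -86 − 25 = -111; ΔD = 237 − 126 = 111
Score = (-4)·(-111) + (-5)·111 = -111

-111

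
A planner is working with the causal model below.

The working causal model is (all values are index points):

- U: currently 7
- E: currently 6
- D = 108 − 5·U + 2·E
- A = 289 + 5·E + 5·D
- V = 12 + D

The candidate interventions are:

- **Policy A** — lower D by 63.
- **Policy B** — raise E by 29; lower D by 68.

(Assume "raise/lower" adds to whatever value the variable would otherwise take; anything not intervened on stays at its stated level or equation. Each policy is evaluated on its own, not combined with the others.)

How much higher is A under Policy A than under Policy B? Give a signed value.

-410

Policy A (D − 63):
  U = 7
  E = 6
  D = 108 − 5·7 + 2·6 (−63 from intervention) = 22
  A = 289 + 5·6 + 5·22 = 429
Policy B (E + 29, D − 68):
  U = 7
  E = 6 + 29 = 35
  D = 108 − 5·7 + 2·35 (−68 from intervention) = 75
  A = 289 + 5·35 + 5·75 = 839
A: 429 − 839 = -410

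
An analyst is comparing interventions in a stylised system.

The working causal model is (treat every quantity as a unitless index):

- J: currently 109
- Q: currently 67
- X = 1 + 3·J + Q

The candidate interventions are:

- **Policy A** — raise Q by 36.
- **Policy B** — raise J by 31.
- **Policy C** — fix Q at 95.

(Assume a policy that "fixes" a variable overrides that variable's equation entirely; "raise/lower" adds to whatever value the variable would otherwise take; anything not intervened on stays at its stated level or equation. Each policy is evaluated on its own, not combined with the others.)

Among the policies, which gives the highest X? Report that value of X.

Policy A (Q + 36):
  J = 109
  Q = 67 + 36 = 103
  X = 1 + 3·109 + 103 = 431
Policy B (J + 31):
  J = 109 + 31 = 140
  Q = 67
  X = 1 + 3·140 + 67 = 488
Policy C (Q := 95):
  J = 109
  Q = 95
  X = 1 + 3·109 + 95 = 423
Comparing — Policy A: X=431, Policy B: X=488, Policy C: X=423. Highest is 488 (Policy B).

488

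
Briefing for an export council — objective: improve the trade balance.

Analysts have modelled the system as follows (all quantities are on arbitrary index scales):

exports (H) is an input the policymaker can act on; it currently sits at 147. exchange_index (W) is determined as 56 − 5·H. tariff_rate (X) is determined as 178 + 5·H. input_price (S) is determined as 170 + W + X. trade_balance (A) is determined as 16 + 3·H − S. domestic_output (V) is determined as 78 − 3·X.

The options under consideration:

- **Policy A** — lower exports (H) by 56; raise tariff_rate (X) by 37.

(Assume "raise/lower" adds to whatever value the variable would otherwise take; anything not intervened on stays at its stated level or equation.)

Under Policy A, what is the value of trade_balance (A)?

-152

Policy A (H − 56, X + 37):
  H = 147 − 56 = 91
  W = 56 − 5·91 = -399
  X = 178 + 5·91 (+37 from intervention) = 670
  S = 170 + (-399) + 670 = 441
  A = 16 + 3·91 − 441 = -152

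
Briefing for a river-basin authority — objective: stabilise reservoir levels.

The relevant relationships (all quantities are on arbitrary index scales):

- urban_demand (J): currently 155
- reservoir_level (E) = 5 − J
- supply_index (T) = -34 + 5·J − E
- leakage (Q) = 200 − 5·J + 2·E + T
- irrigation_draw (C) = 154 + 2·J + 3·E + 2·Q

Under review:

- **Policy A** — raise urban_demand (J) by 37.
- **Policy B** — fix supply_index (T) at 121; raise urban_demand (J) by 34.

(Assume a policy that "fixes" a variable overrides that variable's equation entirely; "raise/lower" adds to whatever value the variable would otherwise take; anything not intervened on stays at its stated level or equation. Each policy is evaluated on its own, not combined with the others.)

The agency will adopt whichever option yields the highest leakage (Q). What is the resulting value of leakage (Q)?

-21

Policy A (J + 37):
  J = 155 + 37 = 192
  E = 5 − 192 = -187
  T = -34 + 5·192 − (-187) = 1113
  Q = 200 − 5·192 + 2·(-187) + 1113 = -21
Policy B (T := 121, J + 34):
  J = 155 + 34 = 189
  E = 5 − 189 = -184
  T = 121
  Q = 200 − 5·189 + 2·(-184) + 121 = -992
Comparing — Policy A: Q=-21, Policy B: Q=-992. Highest is -21 (Policy A).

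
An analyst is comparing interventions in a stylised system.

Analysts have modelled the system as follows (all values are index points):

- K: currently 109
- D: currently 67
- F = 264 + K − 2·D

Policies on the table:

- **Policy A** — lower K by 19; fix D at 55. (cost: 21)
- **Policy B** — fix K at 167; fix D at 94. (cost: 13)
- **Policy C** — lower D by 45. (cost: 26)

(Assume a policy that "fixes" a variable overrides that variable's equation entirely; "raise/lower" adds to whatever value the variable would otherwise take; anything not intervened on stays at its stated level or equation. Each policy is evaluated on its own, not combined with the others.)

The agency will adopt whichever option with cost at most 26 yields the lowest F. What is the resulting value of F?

243

Policy A (K − 19, D := 55):
  K = 109 − 19 = 90
  D = 55
  F = 264 + 90 − 2·55 = 244
Policy B (K := 167, D := 94):
  K = 167
  D = 94
  F = 264 + 167 − 2·94 = 243
Policy C (D − 45):
  K = 109
  D = 67 − 45 = 22
  F = 264 + 109 − 2·22 = 329
Comparing — Policy A: F=244, Policy B: F=243, Policy C: F=329. Lowest is 243 (Policy B).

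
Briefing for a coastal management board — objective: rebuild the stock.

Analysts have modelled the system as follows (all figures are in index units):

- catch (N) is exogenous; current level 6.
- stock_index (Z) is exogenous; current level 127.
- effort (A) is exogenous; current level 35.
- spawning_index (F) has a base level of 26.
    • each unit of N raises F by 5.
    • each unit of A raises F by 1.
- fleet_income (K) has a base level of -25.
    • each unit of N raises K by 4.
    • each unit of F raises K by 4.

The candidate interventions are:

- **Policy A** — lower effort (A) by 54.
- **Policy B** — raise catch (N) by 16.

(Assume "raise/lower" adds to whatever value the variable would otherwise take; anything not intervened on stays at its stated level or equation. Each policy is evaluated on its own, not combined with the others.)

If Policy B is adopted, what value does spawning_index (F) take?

171

Policy B (N + 16):
  N = 6 + 16 = 22
  A = 35
  F = 26 + 5·22 + 35 = 171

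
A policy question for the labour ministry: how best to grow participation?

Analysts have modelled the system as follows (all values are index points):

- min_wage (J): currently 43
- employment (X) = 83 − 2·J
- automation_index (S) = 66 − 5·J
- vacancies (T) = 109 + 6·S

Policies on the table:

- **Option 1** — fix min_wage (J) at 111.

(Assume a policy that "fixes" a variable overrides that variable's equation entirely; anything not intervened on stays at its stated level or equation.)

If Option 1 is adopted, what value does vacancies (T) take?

-2825

Option 1 (J := 111):
  J = 111
  S = 66 − 5·111 = -489
  T = 109 + 6·(-489) = -2825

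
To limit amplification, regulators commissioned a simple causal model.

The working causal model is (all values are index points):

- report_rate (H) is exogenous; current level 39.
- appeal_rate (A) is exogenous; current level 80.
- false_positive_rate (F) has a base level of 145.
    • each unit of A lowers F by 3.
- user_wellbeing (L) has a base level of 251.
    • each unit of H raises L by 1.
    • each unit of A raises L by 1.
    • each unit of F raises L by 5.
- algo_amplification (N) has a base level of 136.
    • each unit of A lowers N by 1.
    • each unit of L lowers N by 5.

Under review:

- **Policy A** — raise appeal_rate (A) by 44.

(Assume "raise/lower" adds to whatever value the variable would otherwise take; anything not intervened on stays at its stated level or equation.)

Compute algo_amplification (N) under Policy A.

Policy A (A + 44):
  H = 39
  A = 80 + 44 = 124
  F = 145 − 3·124 = -227
  L = 251 + 39 + 124 + 5·(-227) = -721
  N = 136 − 124 − 5·(-721) = 3617

3617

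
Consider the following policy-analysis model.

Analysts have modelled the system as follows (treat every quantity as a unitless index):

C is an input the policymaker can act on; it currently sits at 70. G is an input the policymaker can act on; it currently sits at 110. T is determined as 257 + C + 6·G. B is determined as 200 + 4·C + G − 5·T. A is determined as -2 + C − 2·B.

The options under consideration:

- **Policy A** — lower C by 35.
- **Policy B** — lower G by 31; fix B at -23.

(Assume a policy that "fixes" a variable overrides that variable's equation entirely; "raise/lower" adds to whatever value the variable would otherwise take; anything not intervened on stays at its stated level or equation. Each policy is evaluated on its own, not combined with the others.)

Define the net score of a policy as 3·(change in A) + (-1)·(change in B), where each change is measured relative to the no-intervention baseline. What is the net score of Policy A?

Baseline:
  C = 70
  G = 110
  T = 257 + 70 + 6·110 = 987
  B = 200 + 4·70 + 110 − 5·987 = -4345
  A = -2 + 70 − 2·(-4345) = 8758
Policy A (C − 35):
  C = 70 − 35 = 35
  G = 110
  T = 257 + 35 + 6·110 = 952
  B = 200 + 4·35 + 110 − 5·952 = -4310
  A = -2 + 35 − 2·(-4310) = 8653
ΔA = 8653 − 8758 = -105; ΔB = -4310 − (-4345) = 35
Score = 3·(-105) + (-1)·35 = -350

-350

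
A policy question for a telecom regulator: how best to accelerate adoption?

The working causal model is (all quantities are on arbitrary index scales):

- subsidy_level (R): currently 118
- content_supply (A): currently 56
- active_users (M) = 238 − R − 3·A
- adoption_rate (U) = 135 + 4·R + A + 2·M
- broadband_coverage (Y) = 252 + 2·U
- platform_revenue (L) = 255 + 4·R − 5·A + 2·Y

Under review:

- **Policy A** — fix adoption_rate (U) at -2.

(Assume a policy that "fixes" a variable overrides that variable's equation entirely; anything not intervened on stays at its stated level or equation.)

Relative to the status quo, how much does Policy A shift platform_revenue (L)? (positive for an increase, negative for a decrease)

-2276

Baseline:
  R = 118
  A = 56
  M = 238 − 118 − 3·56 = -48
  U = 135 + 4·118 + 56 + 2·(-48) = 567
  Y = 252 + 2·567 = 1386
  L = 255 + 4·118 − 5·56 + 2·1386 = 3219
Policy A (U := -2):
  R = 118
  A = 56
  M = 238 − 118 − 3·56 = -48
  U = -2
  Y = 252 + 2·(-2) = 248
  L = 255 + 4·118 − 5·56 + 2·248 = 943
Change in L: 943 − 3219 = -2276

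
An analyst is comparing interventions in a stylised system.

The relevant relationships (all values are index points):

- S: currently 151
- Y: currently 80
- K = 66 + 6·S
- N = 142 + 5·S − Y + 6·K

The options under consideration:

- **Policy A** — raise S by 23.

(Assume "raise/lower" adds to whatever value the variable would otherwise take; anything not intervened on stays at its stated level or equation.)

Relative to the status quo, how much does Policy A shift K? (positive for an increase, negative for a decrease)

Baseline:
  S = 151
  K = 66 + 6·151 = 972
Policy A (S + 23):
  S = 151 + 23 = 174
  K = 66 + 6·174 = 1110
Change in K: 1110 − 972 = 138

138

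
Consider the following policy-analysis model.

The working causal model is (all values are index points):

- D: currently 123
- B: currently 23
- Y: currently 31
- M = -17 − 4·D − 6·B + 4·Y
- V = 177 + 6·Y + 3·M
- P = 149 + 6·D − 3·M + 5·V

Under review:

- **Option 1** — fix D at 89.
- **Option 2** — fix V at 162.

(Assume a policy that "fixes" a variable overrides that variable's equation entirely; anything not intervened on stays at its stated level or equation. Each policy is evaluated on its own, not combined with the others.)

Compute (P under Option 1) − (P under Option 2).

-5412

Option 1 (D := 89):
  D = 89
  B = 23
  Y = 31
  M = -17 − 4·89 − 6·23 + 4·31 = -387
  V = 177 + 6·31 + 3·(-387) = -798
  P = 149 + 6·89 − 3·(-387) + 5·(-798) = -2146
Option 2 (V := 162):
  D = 123
  B = 23
  Y = 31
  M = -17 − 4·123 − 6·23 + 4·31 = -523
  V = 162
  P = 149 + 6·123 − 3·(-523) + 5·162 = 3266
P: -2146 − 3266 = -5412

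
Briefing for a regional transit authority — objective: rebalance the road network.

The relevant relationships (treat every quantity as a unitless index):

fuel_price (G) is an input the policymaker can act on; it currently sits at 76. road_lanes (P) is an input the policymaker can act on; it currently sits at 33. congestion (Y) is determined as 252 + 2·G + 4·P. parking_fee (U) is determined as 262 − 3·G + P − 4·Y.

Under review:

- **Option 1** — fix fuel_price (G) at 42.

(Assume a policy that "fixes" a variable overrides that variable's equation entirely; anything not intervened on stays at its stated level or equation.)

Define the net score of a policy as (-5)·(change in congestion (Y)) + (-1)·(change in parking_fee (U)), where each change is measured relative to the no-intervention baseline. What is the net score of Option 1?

Baseline:
  G = 76
  P = 33
  Y = 252 + 2·76 + 4·33 = 536
  U = 262 − 3·76 + 33 − 4·536 = -2077
Option 1 (G := 42):
  G = 42
  P = 33
  Y = 252 + 2·42 + 4·33 = 468
  U = 262 − 3·42 + 33 − 4·468 = -1703
ΔY = 468 − 536 = -68; ΔU = -1703 − (-2077) = 374
Score = (-5)·(-68) + (-1)·374 = -34

-34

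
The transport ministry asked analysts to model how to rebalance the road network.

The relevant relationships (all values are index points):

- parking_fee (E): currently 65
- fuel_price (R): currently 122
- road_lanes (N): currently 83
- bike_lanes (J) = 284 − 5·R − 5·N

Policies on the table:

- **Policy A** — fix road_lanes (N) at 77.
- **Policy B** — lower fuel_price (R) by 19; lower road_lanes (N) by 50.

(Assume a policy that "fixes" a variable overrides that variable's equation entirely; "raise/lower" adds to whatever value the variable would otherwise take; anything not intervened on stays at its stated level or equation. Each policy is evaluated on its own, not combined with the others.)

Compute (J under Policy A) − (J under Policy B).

Policy A (N := 77):
  R = 122
  N = 77
  J = 284 − 5·122 − 5·77 = -711
Policy B (R − 19, N − 50):
  R = 122 − 19 = 103
  N = 83 − 50 = 33
  J = 284 − 5·103 − 5·33 = -396
J: -711 − (-396) = -315

-315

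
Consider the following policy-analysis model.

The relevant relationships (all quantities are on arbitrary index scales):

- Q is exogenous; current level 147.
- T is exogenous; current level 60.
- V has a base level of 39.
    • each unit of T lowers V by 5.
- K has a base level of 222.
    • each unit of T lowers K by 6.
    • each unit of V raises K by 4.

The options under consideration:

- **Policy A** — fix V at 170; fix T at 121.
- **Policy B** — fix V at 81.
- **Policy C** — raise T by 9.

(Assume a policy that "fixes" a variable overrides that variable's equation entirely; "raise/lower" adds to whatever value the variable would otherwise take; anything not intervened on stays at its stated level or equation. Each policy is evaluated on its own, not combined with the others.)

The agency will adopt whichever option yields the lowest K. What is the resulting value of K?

Policy A (V := 170, T := 121):
  T = 121
  V = 170
  K = 222 − 6·121 + 4·170 = 176
Policy B (V := 81):
  T = 60
  V = 81
  K = 222 − 6·60 + 4·81 = 186
Policy C (T + 9):
  T = 60 + 9 = 69
  V = 39 − 5·69 = -306
  K = 222 − 6·69 + 4·(-306) = -1416
Comparing — Policy A: K=176, Policy B: K=186, Policy C: K=-1416. Lowest is -1416 (Policy C).

-1416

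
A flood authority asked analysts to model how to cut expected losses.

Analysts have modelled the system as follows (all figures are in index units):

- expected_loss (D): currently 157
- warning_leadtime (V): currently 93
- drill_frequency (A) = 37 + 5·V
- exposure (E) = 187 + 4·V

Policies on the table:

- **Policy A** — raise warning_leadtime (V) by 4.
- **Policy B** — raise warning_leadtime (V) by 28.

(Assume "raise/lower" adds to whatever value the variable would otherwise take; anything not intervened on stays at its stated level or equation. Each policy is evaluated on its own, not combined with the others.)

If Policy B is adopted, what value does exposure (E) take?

Policy B (V + 28):
  V = 93 + 28 = 121
  E = 187 + 4·121 = 671

671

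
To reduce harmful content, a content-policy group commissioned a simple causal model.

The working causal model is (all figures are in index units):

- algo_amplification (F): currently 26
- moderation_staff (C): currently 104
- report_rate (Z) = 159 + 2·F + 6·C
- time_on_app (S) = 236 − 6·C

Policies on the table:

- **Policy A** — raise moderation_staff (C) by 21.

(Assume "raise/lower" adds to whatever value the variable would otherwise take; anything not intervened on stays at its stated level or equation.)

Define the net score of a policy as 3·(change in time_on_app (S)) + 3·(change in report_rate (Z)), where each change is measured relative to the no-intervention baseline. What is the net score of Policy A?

0

Baseline:
  F = 26
  C = 104
  Z = 159 + 2·26 + 6·104 = 835
  S = 236 − 6·104 = -388
Policy A (C + 21):
  F = 26
  C = 104 + 21 = 125
  Z = 159 + 2·26 + 6·125 = 961
  S = 236 − 6·125 = -514
ΔS = -514 − (-388) = -126; ΔZ = 961 − 835 = 126
Score = 3·(-126) + 3·126 = 0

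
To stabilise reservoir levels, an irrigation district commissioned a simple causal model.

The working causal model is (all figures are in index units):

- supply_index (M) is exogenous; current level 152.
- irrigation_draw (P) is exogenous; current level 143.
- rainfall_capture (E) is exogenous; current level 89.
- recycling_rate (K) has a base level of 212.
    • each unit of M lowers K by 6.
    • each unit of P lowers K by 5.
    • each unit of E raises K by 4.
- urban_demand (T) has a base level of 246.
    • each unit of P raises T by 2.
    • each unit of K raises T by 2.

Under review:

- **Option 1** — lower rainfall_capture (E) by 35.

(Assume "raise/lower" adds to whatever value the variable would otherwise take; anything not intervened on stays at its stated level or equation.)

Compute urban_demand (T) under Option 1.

-1866

Option 1 (E − 35):
  M = 152
  P = 143
  E = 89 − 35 = 54
  K = 212 − 6·152 − 5·143 + 4·54 = -1199
  T = 246 + 2·143 + 2·(-1199) = -1866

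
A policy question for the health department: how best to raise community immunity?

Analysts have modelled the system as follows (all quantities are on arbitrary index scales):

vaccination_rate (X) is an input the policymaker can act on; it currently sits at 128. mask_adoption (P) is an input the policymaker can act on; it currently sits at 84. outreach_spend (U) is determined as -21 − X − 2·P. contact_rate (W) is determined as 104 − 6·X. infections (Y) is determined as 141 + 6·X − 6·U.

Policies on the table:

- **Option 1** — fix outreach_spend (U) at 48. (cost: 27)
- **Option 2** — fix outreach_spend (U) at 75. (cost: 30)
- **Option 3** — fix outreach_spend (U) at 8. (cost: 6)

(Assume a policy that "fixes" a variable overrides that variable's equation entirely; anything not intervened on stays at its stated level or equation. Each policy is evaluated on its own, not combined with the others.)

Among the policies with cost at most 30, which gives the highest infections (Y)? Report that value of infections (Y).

Option 1 (U := 48):
  X = 128
  P = 84
  U = 48
  Y = 141 + 6·128 − 6·48 = 621
Option 2 (U := 75):
  X = 128
  P = 84
  U = 75
  Y = 141 + 6·128 − 6·75 = 459
Option 3 (U := 8):
  X = 128
  P = 84
  U = 8
  Y = 141 + 6·128 − 6·8 = 861
Comparing — Option 1: Y=621, Option 2: Y=459, Option 3: Y=861. Highest is 861 (Option 3).

861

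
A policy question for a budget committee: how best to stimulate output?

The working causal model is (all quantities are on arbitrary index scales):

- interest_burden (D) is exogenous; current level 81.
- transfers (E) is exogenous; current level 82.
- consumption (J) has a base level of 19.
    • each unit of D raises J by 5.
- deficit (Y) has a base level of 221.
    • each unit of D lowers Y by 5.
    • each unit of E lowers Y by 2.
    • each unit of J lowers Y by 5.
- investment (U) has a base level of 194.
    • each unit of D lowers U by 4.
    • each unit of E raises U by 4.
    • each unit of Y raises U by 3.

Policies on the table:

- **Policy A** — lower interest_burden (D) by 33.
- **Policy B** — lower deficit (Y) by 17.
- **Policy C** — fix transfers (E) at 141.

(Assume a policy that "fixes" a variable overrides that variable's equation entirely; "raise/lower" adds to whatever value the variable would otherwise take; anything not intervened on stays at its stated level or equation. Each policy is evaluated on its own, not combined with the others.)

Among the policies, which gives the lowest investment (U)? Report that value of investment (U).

Policy A (D − 33):
  D = 81 − 33 = 48
  E = 82
  J = 19 + 5·48 = 259
  Y = 221 − 5·48 − 2·82 − 5·259 = -1478
  U = 194 − 4·48 + 4·82 + 3·(-1478) = -4104
Policy B (Y − 17):
  D = 81
  E = 82
  J = 19 + 5·81 = 424
  Y = 221 − 5·81 − 2·82 − 5·424 (−17 from intervention) = -2485
  U = 194 − 4·81 + 4·82 + 3·(-2485) = -7257
Policy C (E := 141):
  D = 81
  E = 141
  J = 19 + 5·81 = 424
  Y = 221 − 5·81 − 2·141 − 5·424 = -2586
  U = 194 − 4·81 + 4·141 + 3·(-2586) = -7324
Comparing — Policy A: U=-4104, Policy B: U=-7257, Policy C: U=-7324. Lowest is -7324 (Policy C).

-7324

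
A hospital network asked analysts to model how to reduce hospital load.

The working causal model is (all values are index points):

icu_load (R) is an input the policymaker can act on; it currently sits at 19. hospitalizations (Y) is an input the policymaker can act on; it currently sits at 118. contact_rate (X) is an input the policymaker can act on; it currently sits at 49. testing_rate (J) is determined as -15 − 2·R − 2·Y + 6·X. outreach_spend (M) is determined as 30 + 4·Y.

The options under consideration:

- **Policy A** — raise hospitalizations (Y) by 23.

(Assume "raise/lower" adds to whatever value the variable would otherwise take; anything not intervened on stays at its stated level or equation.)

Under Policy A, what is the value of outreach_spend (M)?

Policy A (Y + 23):
  Y = 118 + 23 = 141
  M = 30 + 4·141 = 594

594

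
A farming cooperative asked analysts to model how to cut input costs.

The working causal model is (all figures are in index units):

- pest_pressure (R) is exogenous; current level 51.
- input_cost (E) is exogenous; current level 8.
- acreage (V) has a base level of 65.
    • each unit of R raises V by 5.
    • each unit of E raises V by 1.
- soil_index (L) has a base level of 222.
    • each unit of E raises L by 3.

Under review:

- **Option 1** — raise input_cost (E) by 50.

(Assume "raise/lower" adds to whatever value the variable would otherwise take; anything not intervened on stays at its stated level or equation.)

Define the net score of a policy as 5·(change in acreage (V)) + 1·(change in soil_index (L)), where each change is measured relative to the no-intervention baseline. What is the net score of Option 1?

400

Baseline:
  R = 51
  E = 8
  V = 65 + 5·51 + 8 = 328
  L = 222 + 3·8 = 246
Option 1 (E + 50):
  R = 51
  E = 8 + 50 = 58
  V = 65 + 5·51 + 58 = 378
  L = 222 + 3·58 = 396
ΔV = 378 − 328 = 50; ΔL = 396 − 246 = 150
Score = 5·50 + 1·150 = 400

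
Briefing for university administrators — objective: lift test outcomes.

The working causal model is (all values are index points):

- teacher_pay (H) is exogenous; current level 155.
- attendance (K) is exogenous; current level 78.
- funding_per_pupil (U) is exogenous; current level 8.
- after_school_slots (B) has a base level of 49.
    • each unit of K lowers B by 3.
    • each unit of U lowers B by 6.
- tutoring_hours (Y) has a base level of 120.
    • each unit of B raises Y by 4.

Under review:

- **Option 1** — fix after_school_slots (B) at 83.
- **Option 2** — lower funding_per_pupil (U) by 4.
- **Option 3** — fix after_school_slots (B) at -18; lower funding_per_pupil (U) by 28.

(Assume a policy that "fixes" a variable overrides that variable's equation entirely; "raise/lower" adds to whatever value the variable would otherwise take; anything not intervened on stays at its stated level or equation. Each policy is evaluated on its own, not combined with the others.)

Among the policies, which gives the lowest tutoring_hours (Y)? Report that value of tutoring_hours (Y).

Option 1 (B := 83):
  K = 78
  U = 8
  B = 83
  Y = 120 + 4·83 = 452
Option 2 (U − 4):
  K = 78
  U = 8 − 4 = 4
  B = 49 − 3·78 − 6·4 = -209
  Y = 120 + 4·(-209) = -716
Option 3 (B := -18, U − 28):
  K = 78
  U = 8 − 28 = -20
  B = -18
  Y = 120 + 4·(-18) = 48
Comparing — Option 1: Y=452, Option 2: Y=-716, Option 3: Y=48. Lowest is -716 (Option 2).

-716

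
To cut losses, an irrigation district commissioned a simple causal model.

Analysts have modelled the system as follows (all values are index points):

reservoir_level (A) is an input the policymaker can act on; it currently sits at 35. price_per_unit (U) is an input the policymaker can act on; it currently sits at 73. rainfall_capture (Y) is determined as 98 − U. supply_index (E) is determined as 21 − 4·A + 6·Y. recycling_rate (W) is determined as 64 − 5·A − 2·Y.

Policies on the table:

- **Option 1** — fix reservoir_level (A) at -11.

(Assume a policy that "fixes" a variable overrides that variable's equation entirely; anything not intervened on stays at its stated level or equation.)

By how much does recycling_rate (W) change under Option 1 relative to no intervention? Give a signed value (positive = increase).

230

Baseline:
  A = 35
  U = 73
  Y = 98 − 73 = 25
  W = 64 − 5·35 − 2·25 = -161
Option 1 (A := -11):
  A = -11
  U = 73
  Y = 98 − 73 = 25
  W = 64 − 5·(-11) − 2·25 = 69
Change in W: 69 − (-161) = 230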